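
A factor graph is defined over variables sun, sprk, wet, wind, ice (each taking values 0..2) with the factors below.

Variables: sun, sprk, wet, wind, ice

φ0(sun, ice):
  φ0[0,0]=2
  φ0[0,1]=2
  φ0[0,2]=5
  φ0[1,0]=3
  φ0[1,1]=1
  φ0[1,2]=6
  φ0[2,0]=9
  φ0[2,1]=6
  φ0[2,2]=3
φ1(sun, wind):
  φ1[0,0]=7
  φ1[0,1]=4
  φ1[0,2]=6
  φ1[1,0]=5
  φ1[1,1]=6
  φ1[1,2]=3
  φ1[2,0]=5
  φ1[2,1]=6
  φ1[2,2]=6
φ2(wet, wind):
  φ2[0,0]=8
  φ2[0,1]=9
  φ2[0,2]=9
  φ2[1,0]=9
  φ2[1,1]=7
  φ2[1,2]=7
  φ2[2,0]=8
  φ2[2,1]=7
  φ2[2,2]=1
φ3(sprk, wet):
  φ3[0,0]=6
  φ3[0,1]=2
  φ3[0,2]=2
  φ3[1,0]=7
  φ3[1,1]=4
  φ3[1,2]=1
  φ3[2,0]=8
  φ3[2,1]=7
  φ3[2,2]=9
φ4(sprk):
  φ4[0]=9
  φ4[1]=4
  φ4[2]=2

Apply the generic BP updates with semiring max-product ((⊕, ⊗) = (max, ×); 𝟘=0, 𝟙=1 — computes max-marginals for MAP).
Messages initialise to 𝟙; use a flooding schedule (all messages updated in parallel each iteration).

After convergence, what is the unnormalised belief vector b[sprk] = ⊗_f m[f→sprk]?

b[sprk] = [26244, 13608, 7776]

init: all messages = 𝟙 over 3 values
r1 m[φ0→sun] = [5, 6, 9]
r1 m[φ0→ice] = [9, 6, 6]
r1 m[φ1→sun] = [7, 6, 6]
r1 m[φ1→wind] = [7, 6, 6]
r1 m[φ2→wet] = [9, 9, 8]
r1 m[φ2→wind] = [9, 9, 9]
r1 m[φ3→sprk] = [6, 7, 9]
r1 m[φ3→wet] = [8, 7, 9]
r1 m[φ4→sprk] = [9, 4, 2]
r1 m[sun→φ0] = [1, 1, 1]
r1 m[sun→φ1] = [1, 1, 1]
r1 m[sprk→φ3] = [1, 1, 1]
r1 m[sprk→φ4] = [1, 1, 1]
r1 m[wet→φ2] = [1, 1, 1]
r1 m[wet→φ3] = [1, 1, 1]
r1 m[wind→φ1] = [1, 1, 1]
r1 m[wind→φ2] = [1, 1, 1]
r1 m[ice→φ0] = [1, 1, 1]
r2 m[φ0→sun] = [5, 6, 9]
r2 m[φ0→ice] = [9, 6, 6]
r2 m[φ1→sun] = [7, 6, 6]
r2 m[φ1→wind] = [7, 6, 6]
r2 m[φ2→wet] = [9, 9, 8]
r2 m[φ2→wind] = [9, 9, 9]
r2 m[φ3→sprk] = [6, 7, 9]
r2 m[φ3→wet] = [8, 7, 9]
r2 m[φ4→sprk] = [9, 4, 2]
r2 m[sun→φ0] = [7, 6, 6]
r2 m[sun→φ1] = [5, 6, 9]
r2 m[sprk→φ3] = [9, 4, 2]
r2 m[sprk→φ4] = [6, 7, 9]
r2 m[wet→φ2] = [8, 7, 9]
r2 m[wet→φ3] = [9, 9, 8]
r2 m[wind→φ1] = [9, 9, 9]
r2 m[wind→φ2] = [7, 6, 6]
r2 m[ice→φ0] = [1, 1, 1]
r3 m[φ0→sun] = [5, 6, 9]
r3 m[φ0→ice] = [54, 36, 36]
r3 m[φ1→sun] = [63, 54, 54]
r3 m[φ1→wind] = [45, 54, 54]
r3 m[φ2→wet] = [56, 63, 56]
r3 m[φ2→wind] = [72, 72, 72]
r3 m[φ3→sprk] = [54, 63, 72]
r3 m[φ3→wet] = [54, 18, 18]
r3 m[φ4→sprk] = [9, 4, 2]
r3 m[sun→φ0] = [7, 6, 6]
r3 m[sun→φ1] = [5, 6, 9]
r3 m[sprk→φ3] = [9, 4, 2]
r3 m[sprk→φ4] = [6, 7, 9]
r3 m[wet→φ2] = [8, 7, 9]
r3 m[wet→φ3] = [9, 9, 8]
r3 m[wind→φ1] = [9, 9, 9]
r3 m[wind→φ2] = [7, 6, 6]
r3 m[ice→φ0] = [1, 1, 1]
r4 m[φ0→sun] = [5, 6, 9]
r4 m[φ0→ice] = [54, 36, 36]
r4 m[φ1→sun] = [63, 54, 54]
r4 m[φ1→wind] = [45, 54, 54]
r4 m[φ2→wet] = [56, 63, 56]
r4 m[φ2→wind] = [72, 72, 72]
r4 m[φ3→sprk] = [54, 63, 72]
r4 m[φ3→wet] = [54, 18, 18]
r4 m[φ4→sprk] = [9, 4, 2]
r4 m[sun→φ0] = [63, 54, 54]
r4 m[sun→φ1] = [5, 6, 9]
r4 m[sprk→φ3] = [9, 4, 2]
r4 m[sprk→φ4] = [54, 63, 72]
r4 m[wet→φ2] = [54, 18, 18]
r4 m[wet→φ3] = [56, 63, 56]
r4 m[wind→φ1] = [72, 72, 72]
r4 m[wind→φ2] = [45, 54, 54]
r4 m[ice→φ0] = [1, 1, 1]
r5 m[φ0→sun] = [5, 6, 9]
r5 m[φ0→ice] = [486, 324, 324]
r5 m[φ1→sun] = [504, 432, 432]
r5 m[φ1→wind] = [45, 54, 54]
r5 m[φ2→wet] = [486, 405, 378]
r5 m[φ2→wind] = [432, 486, 486]
r5 m[φ3→sprk] = [336, 392, 504]
r5 m[φ3→wet] = [54, 18, 18]
r5 m[φ4→sprk] = [9, 4, 2]
r5 m[sun→φ0] = [63, 54, 54]
r5 m[sun→φ1] = [5, 6, 9]
r5 m[sprk→φ3] = [9, 4, 2]
r5 m[sprk→φ4] = [54, 63, 72]
r5 m[wet→φ2] = [54, 18, 18]
r5 m[wet→φ3] = [56, 63, 56]
r5 m[wind→φ1] = [72, 72, 72]
r5 m[wind→φ2] = [45, 54, 54]
r5 m[ice→φ0] = [1, 1, 1]
r6 m[φ0→sun] = [5, 6, 9]
r6 m[φ0→ice] = [486, 324, 324]
r6 m[φ1→sun] = [504, 432, 432]
r6 m[φ1→wind] = [45, 54, 54]
r6 m[φ2→wet] = [486, 405, 378]
r6 m[φ2→wind] = [432, 486, 486]
r6 m[φ3→sprk] = [336, 392, 504]
r6 m[φ3→wet] = [54, 18, 18]
r6 m[φ4→sprk] = [9, 4, 2]
r6 m[sun→φ0] = [504, 432, 432]
r6 m[sun→φ1] = [5, 6, 9]
r6 m[sprk→φ3] = [9, 4, 2]
r6 m[sprk→φ4] = [336, 392, 504]
r6 m[wet→φ2] = [54, 18, 18]
r6 m[wet→φ3] = [486, 405, 378]
r6 m[wind→φ1] = [432, 486, 486]
r6 m[wind→φ2] = [45, 54, 54]
r6 m[ice→φ0] = [1, 1, 1]
r7 m[φ0→sun] = [5, 6, 9]
r7 m[φ0→ice] = [3888, 2592, 2592]
r7 m[φ1→sun] = [3024, 2916, 2916]
r7 m[φ1→wind] = [45, 54, 54]
r7 m[φ2→wet] = [486, 405, 378]
r7 m[φ2→wind] = [432, 486, 486]
r7 m[φ3→sprk] = [2916, 3402, 3888]
r7 m[φ3→wet] = [54, 18, 18]
r7 m[φ4→sprk] = [9, 4, 2]
r7 m[sun→φ0] = [504, 432, 432]
r7 m[sun→φ1] = [5, 6, 9]
r7 m[sprk→φ3] = [9, 4, 2]
r7 m[sprk→φ4] = [336, 392, 504]
r7 m[wet→φ2] = [54, 18, 18]
r7 m[wet→φ3] = [486, 405, 378]
r7 m[wind→φ1] = [432, 486, 486]
r7 m[wind→φ2] = [45, 54, 54]
r7 m[ice→φ0] = [1, 1, 1]
r8 m[φ0→sun] = [5, 6, 9]
r8 m[φ0→ice] = [3888, 2592, 2592]
r8 m[φ1→sun] = [3024, 2916, 2916]
r8 m[φ1→wind] = [45, 54, 54]
r8 m[φ2→wet] = [486, 405, 378]
r8 m[φ2→wind] = [432, 486, 486]
r8 m[φ3→sprk] = [2916, 3402, 3888]
r8 m[φ3→wet] = [54, 18, 18]
r8 m[φ4→sprk] = [9, 4, 2]
r8 m[sun→φ0] = [3024, 2916, 2916]
r8 m[sun→φ1] = [5, 6, 9]
r8 m[sprk→φ3] = [9, 4, 2]
r8 m[sprk→φ4] = [2916, 3402, 3888]
r8 m[wet→φ2] = [54, 18, 18]
r8 m[wet→φ3] = [486, 405, 378]
r8 m[wind→φ1] = [432, 486, 486]
r8 m[wind→φ2] = [45, 54, 54]
r8 m[ice→φ0] = [1, 1, 1]
r9 m[φ0→sun] = [5, 6, 9]
r9 m[φ0→ice] = [26244, 17496, 17496]
r9 m[φ1→sun] = [3024, 2916, 2916]
r9 m[φ1→wind] = [45, 54, 54]
r9 m[φ2→wet] = [486, 405, 378]
r9 m[φ2→wind] = [432, 486, 486]
r9 m[φ3→sprk] = [2916, 3402, 3888]
r9 m[φ3→wet] = [54, 18, 18]
r9 m[φ4→sprk] = [9, 4, 2]
r9 m[sun→φ0] = [3024, 2916, 2916]
r9 m[sun→φ1] = [5, 6, 9]
r9 m[sprk→φ3] = [9, 4, 2]
r9 m[sprk→φ4] = [2916, 3402, 3888]
r9 m[wet→φ2] = [54, 18, 18]
r9 m[wet→φ3] = [486, 405, 378]
r9 m[wind→φ1] = [432, 486, 486]
r9 m[wind→φ2] = [45, 54, 54]
r9 m[ice→φ0] = [1, 1, 1]
r10 m[φ0→sun] = [5, 6, 9]
r10 m[φ0→ice] = [26244, 17496, 17496]
r10 m[φ1→sun] = [3024, 2916, 2916]
r10 m[φ1→wind] = [45, 54, 54]
r10 m[φ2→wet] = [486, 405, 378]
r10 m[φ2→wind] = [432, 486, 486]
r10 m[φ3→sprk] = [2916, 3402, 3888]
r10 m[φ3→wet] = [54, 18, 18]
r10 m[φ4→sprk] = [9, 4, 2]
r10 m[sun→φ0] = [3024, 2916, 2916]
r10 m[sun→φ1] = [5, 6, 9]
r10 m[sprk→φ3] = [9, 4, 2]
r10 m[sprk→φ4] = [2916, 3402, 3888]
r10 m[wet→φ2] = [54, 18, 18]
r10 m[wet→φ3] = [486, 405, 378]
r10 m[wind→φ1] = [432, 486, 486]
r10 m[wind→φ2] = [45, 54, 54]
r10 m[ice→φ0] = [1, 1, 1]
fixed point reached at round 10
b[sprk] = ⊗ incoming = [26244, 13608, 7776]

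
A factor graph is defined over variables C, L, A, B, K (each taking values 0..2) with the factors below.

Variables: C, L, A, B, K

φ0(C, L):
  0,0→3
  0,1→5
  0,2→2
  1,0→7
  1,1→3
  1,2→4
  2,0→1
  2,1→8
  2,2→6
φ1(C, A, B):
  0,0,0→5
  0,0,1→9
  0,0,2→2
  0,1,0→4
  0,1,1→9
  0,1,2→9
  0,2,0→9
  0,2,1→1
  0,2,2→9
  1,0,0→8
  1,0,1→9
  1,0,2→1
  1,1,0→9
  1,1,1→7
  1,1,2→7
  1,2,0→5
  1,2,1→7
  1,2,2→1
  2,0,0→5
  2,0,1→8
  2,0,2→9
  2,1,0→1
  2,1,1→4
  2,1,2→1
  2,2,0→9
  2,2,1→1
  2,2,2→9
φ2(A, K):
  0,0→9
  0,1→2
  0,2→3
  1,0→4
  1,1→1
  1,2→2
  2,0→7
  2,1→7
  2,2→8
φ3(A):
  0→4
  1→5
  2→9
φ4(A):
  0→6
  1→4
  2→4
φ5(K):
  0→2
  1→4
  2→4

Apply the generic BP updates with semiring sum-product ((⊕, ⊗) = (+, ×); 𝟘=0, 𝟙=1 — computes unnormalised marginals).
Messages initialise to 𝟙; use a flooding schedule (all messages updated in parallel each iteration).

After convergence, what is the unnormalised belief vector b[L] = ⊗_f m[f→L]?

b[L] = [716840, 1135424, 827488]

init: all messages = 𝟙 over 3 values
r1 m[φ0→C] = [10, 14, 15]
r1 m[φ0→L] = [11, 16, 12]
r1 m[φ1→C] = [57, 54, 47]
r1 m[φ1→A] = [56, 51, 51]
r1 m[φ1→B] = [55, 55, 48]
r1 m[φ2→A] = [14, 7, 22]
r1 m[φ2→K] = [20, 10, 13]
r1 m[φ3→A] = [4, 5, 9]
r1 m[φ4→A] = [6, 4, 4]
r1 m[φ5→K] = [2, 4, 4]
r1 m[C→φ0] = [1, 1, 1]
r1 m[C→φ1] = [1, 1, 1]
r1 m[L→φ0] = [1, 1, 1]
r1 m[A→φ1] = [1, 1, 1]
r1 m[A→φ2] = [1, 1, 1]
r1 m[A→φ3] = [1, 1, 1]
r1 m[A→φ4] = [1, 1, 1]
r1 m[B→φ1] = [1, 1, 1]
r1 m[K→φ2] = [1, 1, 1]
r1 m[K→φ5] = [1, 1, 1]
r2 m[φ0→C] = [10, 14, 15]
r2 m[φ0→L] = [11, 16, 12]
r2 m[φ1→C] = [57, 54, 47]
r2 m[φ1→A] = [56, 51, 51]
r2 m[φ1→B] = [55, 55, 48]
r2 m[φ2→A] = [14, 7, 22]
r2 m[φ2→K] = [20, 10, 13]
r2 m[φ3→A] = [4, 5, 9]
r2 m[φ4→A] = [6, 4, 4]
r2 m[φ5→K] = [2, 4, 4]
r2 m[C→φ0] = [57, 54, 47]
r2 m[C→φ1] = [10, 14, 15]
r2 m[L→φ0] = [1, 1, 1]
r2 m[A→φ1] = [336, 140, 792]
r2 m[A→φ2] = [1344, 1020, 1836]
r2 m[A→φ3] = [4704, 1428, 4488]
r2 m[A→φ4] = [3136, 1785, 10098]
r2 m[B→φ1] = [1, 1, 1]
r2 m[K→φ2] = [2, 4, 4]
r2 m[K→φ5] = [20, 10, 13]
r3 m[φ0→C] = [10, 14, 15]
r3 m[φ0→L] = [596, 823, 612]
r3 m[φ1→C] = [23504, 19564, 23280]
r3 m[φ1→A] = [742, 632, 657]
r3 m[φ1→B] = [338612, 245032, 274492]
r3 m[φ2→A] = [38, 20, 74]
r3 m[φ2→K] = [29028, 16560, 20760]
r3 m[φ3→A] = [4, 5, 9]
r3 m[φ4→A] = [6, 4, 4]
r3 m[φ5→K] = [2, 4, 4]
r3 m[C→φ0] = [57, 54, 47]
r3 m[C→φ1] = [10, 14, 15]
r3 m[L→φ0] = [1, 1, 1]
r3 m[A→φ1] = [336, 140, 792]
r3 m[A→φ2] = [1344, 1020, 1836]
r3 m[A→φ3] = [4704, 1428, 4488]
r3 m[A→φ4] = [3136, 1785, 10098]
r3 m[B→φ1] = [1, 1, 1]
r3 m[K→φ2] = [2, 4, 4]
r3 m[K→φ5] = [20, 10, 13]
r4 m[φ0→C] = [10, 14, 15]
r4 m[φ0→L] = [596, 823, 612]
r4 m[φ1→C] = [23504, 19564, 23280]
r4 m[φ1→A] = [742, 632, 657]
r4 m[φ1→B] = [338612, 245032, 274492]
r4 m[φ2→A] = [38, 20, 74]
r4 m[φ2→K] = [29028, 16560, 20760]
r4 m[φ3→A] = [4, 5, 9]
r4 m[φ4→A] = [6, 4, 4]
r4 m[φ5→K] = [2, 4, 4]
r4 m[C→φ0] = [23504, 19564, 23280]
r4 m[C→φ1] = [10, 14, 15]
r4 m[L→φ0] = [1, 1, 1]
r4 m[A→φ1] = [912, 400, 2664]
r4 m[A→φ2] = [17808, 12640, 23652]
r4 m[A→φ3] = [169176, 50560, 194472]
r4 m[A→φ4] = [112784, 63200, 437562]
r4 m[B→φ1] = [1, 1, 1]
r4 m[K→φ2] = [2, 4, 4]
r4 m[K→φ5] = [29028, 16560, 20760]
r5 m[φ0→C] = [10, 14, 15]
r5 m[φ0→L] = [230740, 362452, 264944]
r5 m[φ1→C] = [74008, 60248, 73080]
r5 m[φ1→A] = [742, 632, 657]
r5 m[φ1→B] = [1074424, 733304, 872024]
r5 m[φ2→A] = [38, 20, 74]
r5 m[φ2→K] = [376396, 213820, 267920]
r5 m[φ3→A] = [4, 5, 9]
r5 m[φ4→A] = [6, 4, 4]
r5 m[φ5→K] = [2, 4, 4]
r5 m[C→φ0] = [23504, 19564, 23280]
r5 m[C→φ1] = [10, 14, 15]
r5 m[L→φ0] = [1, 1, 1]
r5 m[A→φ1] = [912, 400, 2664]
r5 m[A→φ2] = [17808, 12640, 23652]
r5 m[A→φ3] = [169176, 50560, 194472]
r5 m[A→φ4] = [112784, 63200, 437562]
r5 m[B→φ1] = [1, 1, 1]
r5 m[K→φ2] = [2, 4, 4]
r5 m[K→φ5] = [29028, 16560, 20760]
r6 m[φ0→C] = [10, 14, 15]
r6 m[φ0→L] = [230740, 362452, 264944]
r6 m[φ1→C] = [74008, 60248, 73080]
r6 m[φ1→A] = [742, 632, 657]
r6 m[φ1→B] = [1074424, 733304, 872024]
r6 m[φ2→A] = [38, 20, 74]
r6 m[φ2→K] = [376396, 213820, 267920]
r6 m[φ3→A] = [4, 5, 9]
r6 m[φ4→A] = [6, 4, 4]
r6 m[φ5→K] = [2, 4, 4]
r6 m[C→φ0] = [74008, 60248, 73080]
r6 m[C→φ1] = [10, 14, 15]
r6 m[L→φ0] = [1, 1, 1]
r6 m[A→φ1] = [912, 400, 2664]
r6 m[A→φ2] = [17808, 12640, 23652]
r6 m[A→φ3] = [169176, 50560, 194472]
r6 m[A→φ4] = [112784, 63200, 437562]
r6 m[B→φ1] = [1, 1, 1]
r6 m[K→φ2] = [2, 4, 4]
r6 m[K→φ5] = [376396, 213820, 267920]
r7 m[φ0→C] = [10, 14, 15]
r7 m[φ0→L] = [716840, 1135424, 827488]
r7 m[φ1→C] = [74008, 60248, 73080]
r7 m[φ1→A] = [742, 632, 657]
r7 m[φ1→B] = [1074424, 733304, 872024]
r7 m[φ2→A] = [38, 20, 74]
r7 m[φ2→K] = [376396, 213820, 267920]
r7 m[φ3→A] = [4, 5, 9]
r7 m[φ4→A] = [6, 4, 4]
r7 m[φ5→K] = [2, 4, 4]
r7 m[C→φ0] = [74008, 60248, 73080]
r7 m[C→φ1] = [10, 14, 15]
r7 m[L→φ0] = [1, 1, 1]
r7 m[A→φ1] = [912, 400, 2664]
r7 m[A→φ2] = [17808, 12640, 23652]
r7 m[A→φ3] = [169176, 50560, 194472]
r7 m[A→φ4] = [112784, 63200, 437562]
r7 m[B→φ1] = [1, 1, 1]
r7 m[K→φ2] = [2, 4, 4]
r7 m[K→φ5] = [376396, 213820, 267920]
r8 m[φ0→C] = [10, 14, 15]
r8 m[φ0→L] = [716840, 1135424, 827488]
r8 m[φ1→C] = [74008, 60248, 73080]
r8 m[φ1→A] = [742, 632, 657]
r8 m[φ1→B] = [1074424, 733304, 872024]
r8 m[φ2→A] = [38, 20, 74]
r8 m[φ2→K] = [376396, 213820, 267920]
r8 m[φ3→A] = [4, 5, 9]
r8 m[φ4→A] = [6, 4, 4]
r8 m[φ5→K] = [2, 4, 4]
r8 m[C→φ0] = [74008, 60248, 73080]
r8 m[C→φ1] = [10, 14, 15]
r8 m[L→φ0] = [1, 1, 1]
r8 m[A→φ1] = [912, 400, 2664]
r8 m[A→φ2] = [17808, 12640, 23652]
r8 m[A→φ3] = [169176, 50560, 194472]
r8 m[A→φ4] = [112784, 63200, 437562]
r8 m[B→φ1] = [1, 1, 1]
r8 m[K→φ2] = [2, 4, 4]
r8 m[K→φ5] = [376396, 213820, 267920]
fixed point reached at round 8
b[L] = ⊗ incoming = [716840, 1135424, 827488]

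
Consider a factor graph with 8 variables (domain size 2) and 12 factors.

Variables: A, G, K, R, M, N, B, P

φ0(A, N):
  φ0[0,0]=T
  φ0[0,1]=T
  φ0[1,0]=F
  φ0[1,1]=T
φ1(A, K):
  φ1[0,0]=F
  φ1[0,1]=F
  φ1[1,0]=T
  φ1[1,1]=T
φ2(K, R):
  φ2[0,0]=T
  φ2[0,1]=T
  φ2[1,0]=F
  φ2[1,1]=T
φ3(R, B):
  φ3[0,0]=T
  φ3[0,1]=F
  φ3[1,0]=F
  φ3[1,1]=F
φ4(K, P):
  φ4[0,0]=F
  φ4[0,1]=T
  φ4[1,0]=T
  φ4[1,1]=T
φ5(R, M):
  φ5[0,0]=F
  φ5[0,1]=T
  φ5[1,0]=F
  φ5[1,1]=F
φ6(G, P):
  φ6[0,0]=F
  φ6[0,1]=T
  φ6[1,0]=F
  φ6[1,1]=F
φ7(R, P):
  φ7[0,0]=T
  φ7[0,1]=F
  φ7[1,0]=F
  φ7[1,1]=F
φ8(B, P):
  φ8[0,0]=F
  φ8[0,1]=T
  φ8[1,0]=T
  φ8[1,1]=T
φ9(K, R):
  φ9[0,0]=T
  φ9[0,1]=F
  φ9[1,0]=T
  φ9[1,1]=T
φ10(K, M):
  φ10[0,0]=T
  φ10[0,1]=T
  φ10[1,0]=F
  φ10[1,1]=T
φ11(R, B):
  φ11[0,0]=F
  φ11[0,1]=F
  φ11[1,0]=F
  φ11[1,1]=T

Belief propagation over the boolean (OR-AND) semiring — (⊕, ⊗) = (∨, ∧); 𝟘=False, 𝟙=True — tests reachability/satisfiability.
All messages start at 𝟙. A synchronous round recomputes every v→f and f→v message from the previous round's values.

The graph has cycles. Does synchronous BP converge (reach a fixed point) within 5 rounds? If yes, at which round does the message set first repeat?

init: all messages = 𝟙 over 2 values
r1 m[φ0→A] = [T, T]
r1 m[φ0→N] = [T, T]
r1 m[φ1→A] = [F, T]
r1 m[φ1→K] = [T, T]
r1 m[φ2→K] = [T, T]
r1 m[φ2→R] = [T, T]
r1 m[φ3→R] = [T, F]
r1 m[φ3→B] = [T, F]
r1 m[φ4→K] = [T, T]
r1 m[φ4→P] = [T, T]
r1 m[φ5→R] = [T, F]
r1 m[φ5→M] = [F, T]
r1 m[φ6→G] = [T, F]
r1 m[φ6→P] = [F, T]
r1 m[φ7→R] = [T, F]
r1 m[φ7→P] = [T, F]
r1 m[φ8→B] = [T, T]
r1 m[φ8→P] = [T, T]
r1 m[φ9→K] = [T, T]
r1 m[φ9→R] = [T, T]
r1 m[φ10→K] = [T, T]
r1 m[φ10→M] = [T, T]
r1 m[φ11→R] = [F, T]
r1 m[φ11→B] = [F, T]
r1 m[A→φ0] = [T, T]
r1 m[A→φ1] = [T, T]
r1 m[G→φ6] = [T, T]
r1 m[K→φ1] = [T, T]
r1 m[K→φ2] = [T, T]
r1 m[K→φ4] = [T, T]
r1 m[K→φ9] = [T, T]
r1 m[K→φ10] = [T, T]
r1 m[R→φ2] = [T, T]
r1 m[R→φ3] = [T, T]
r1 m[R→φ5] = [T, T]
r1 m[R→φ7] = [T, T]
r1 m[R→φ9] = [T, T]
r1 m[R→φ11] = [T, T]
r1 m[M→φ5] = [T, T]
r1 m[M→φ10] = [T, T]
r1 m[N→φ0] = [T, T]
r1 m[B→φ3] = [T, T]
r1 m[B→φ8] = [T, T]
r1 m[B→φ11] = [T, T]
r1 m[P→φ4] = [T, T]
r1 m[P→φ6] = [T, T]
r1 m[P→φ7] = [T, T]
r1 m[P→φ8] = [T, T]
r2 m[φ0→A] = [T, T]
r2 m[φ0→N] = [T, T]
r2 m[φ1→A] = [F, T]
r2 m[φ1→K] = [T, T]
r2 m[φ2→K] = [T, T]
r2 m[φ2→R] = [T, T]
r2 m[φ3→R] = [T, F]
r2 m[φ3→B] = [T, F]
r2 m[φ4→K] = [T, T]
r2 m[φ4→P] = [T, T]
r2 m[φ5→R] = [T, F]
r2 m[φ5→M] = [F, T]
r2 m[φ6→G] = [T, F]
r2 m[φ6→P] = [F, T]
r2 m[φ7→R] = [T, F]
r2 m[φ7→P] = [T, F]
r2 m[φ8→B] = [T, T]
r2 m[φ8→P] = [T, T]
r2 m[φ9→K] = [T, T]
r2 m[φ9→R] = [T, T]
r2 m[φ10→K] = [T, T]
r2 m[φ10→M] = [T, T]
r2 m[φ11→R] = [F, T]
r2 m[φ11→B] = [F, T]
r2 m[A→φ0] = [F, T]
r2 m[A→φ1] = [T, T]
r2 m[G→φ6] = [T, T]
r2 m[K→φ1] = [T, T]
r2 m[K→φ2] = [T, T]
r2 m[K→φ4] = [T, T]
r2 m[K→φ9] = [T, T]
r2 m[K→φ10] = [T, T]
r2 m[R→φ2] = [F, F]
r2 m[R→φ3] = [F, F]
r2 m[R→φ5] = [F, F]
r2 m[R→φ7] = [F, F]
r2 m[R→φ9] = [F, F]
r2 m[R→φ11] = [T, F]
r2 m[M→φ5] = [T, T]
r2 m[M→φ10] = [F, T]
r2 m[N→φ0] = [T, T]
r2 m[B→φ3] = [F, T]
r2 m[B→φ8] = [F, F]
r2 m[B→φ11] = [T, F]
r2 m[P→φ4] = [F, F]
r2 m[P→φ6] = [T, F]
r2 m[P→φ7] = [F, T]
r2 m[P→φ8] = [F, F]
r3 m[φ0→A] = [T, T]
r3 m[φ0→N] = [F, T]
r3 m[φ1→A] = [F, T]
r3 m[φ1→K] = [T, T]
r3 m[φ2→K] = [F, F]
r3 m[φ2→R] = [T, T]
r3 m[φ3→R] = [F, F]
r3 m[φ3→B] = [F, F]
r3 m[φ4→K] = [F, F]
r3 m[φ4→P] = [T, T]
r3 m[φ5→R] = [T, F]
r3 m[φ5→M] = [F, F]
r3 m[φ6→G] = [F, F]
r3 m[φ6→P] = [F, T]
r3 m[φ7→R] = [F, F]
r3 m[φ7→P] = [F, F]
r3 m[φ8→B] = [F, F]
r3 m[φ8→P] = [F, F]
r3 m[φ9→K] = [F, F]
r3 m[φ9→R] = [T, T]
r3 m[φ10→K] = [T, T]
r3 m[φ10→M] = [T, T]
r3 m[φ11→R] = [F, F]
r3 m[φ11→B] = [F, F]
r3 m[A→φ0] = [F, T]
r3 m[A→φ1] = [T, T]
r3 m[G→φ6] = [T, T]
r3 m[K→φ1] = [T, T]
r3 m[K→φ2] = [T, T]
r3 m[K→φ4] = [T, T]
r3 m[K→φ9] = [T, T]
r3 m[K→φ10] = [T, T]
r3 m[R→φ2] = [F, F]
r3 m[R→φ3] = [F, F]
r3 m[R→φ5] = [F, F]
r3 m[R→φ7] = [F, F]
r3 m[R→φ9] = [F, F]
r3 m[R→φ11] = [T, F]
r3 m[M→φ5] = [T, T]
r3 m[M→φ10] = [F, T]
r3 m[N→φ0] = [T, T]
r3 m[B→φ3] = [F, T]
r3 m[B→φ8] = [F, F]
r3 m[B→φ11] = [T, F]
r3 m[P→φ4] = [F, F]
r3 m[P→φ6] = [T, F]
r3 m[P→φ7] = [F, T]
r3 m[P→φ8] = [F, F]
r4 m[φ0→A] = [T, T]
r4 m[φ0→N] = [F, T]
r4 m[φ1→A] = [F, T]
r4 m[φ1→K] = [T, T]
r4 m[φ2→K] = [F, F]
r4 m[φ2→R] = [T, T]
r4 m[φ3→R] = [F, F]
r4 m[φ3→B] = [F, F]
r4 m[φ4→K] = [F, F]
r4 m[φ4→P] = [T, T]
r4 m[φ5→R] = [T, F]
r4 m[φ5→M] = [F, F]
r4 m[φ6→G] = [F, F]
r4 m[φ6→P] = [F, T]
r4 m[φ7→R] = [F, F]
r4 m[φ7→P] = [F, F]
r4 m[φ8→B] = [F, F]
r4 m[φ8→P] = [F, F]
r4 m[φ9→K] = [F, F]
r4 m[φ9→R] = [T, T]
r4 m[φ10→K] = [T, T]
r4 m[φ10→M] = [T, T]
r4 m[φ11→R] = [F, F]
r4 m[φ11→B] = [F, F]
r4 m[A→φ0] = [F, T]
r4 m[A→φ1] = [T, T]
r4 m[G→φ6] = [T, T]
r4 m[K→φ1] = [F, F]
r4 m[K→φ2] = [F, F]
r4 m[K→φ4] = [F, F]
r4 m[K→φ9] = [F, F]
r4 m[K→φ10] = [F, F]
r4 m[R→φ2] = [F, F]
r4 m[R→φ3] = [F, F]
r4 m[R→φ5] = [F, F]
r4 m[R→φ7] = [F, F]
r4 m[R→φ9] = [F, F]
r4 m[R→φ11] = [F, F]
r4 m[M→φ5] = [T, T]
r4 m[M→φ10] = [F, F]
r4 m[N→φ0] = [T, T]
r4 m[B→φ3] = [F, F]
r4 m[B→φ8] = [F, F]
r4 m[B→φ11] = [F, F]
r4 m[P→φ4] = [F, F]
r4 m[P→φ6] = [F, F]
r4 m[P→φ7] = [F, F]
r4 m[P→φ8] = [F, F]
r5 m[φ0→A] = [T, T]
r5 m[φ0→N] = [F, T]
r5 m[φ1→A] = [F, F]
r5 m[φ1→K] = [T, T]
r5 m[φ2→K] = [F, F]
r5 m[φ2→R] = [F, F]
r5 m[φ3→R] = [F, F]
r5 m[φ3→B] = [F, F]
r5 m[φ4→K] = [F, F]
r5 m[φ4→P] = [F, F]
r5 m[φ5→R] = [T, F]
r5 m[φ5→M] = [F, F]
r5 m[φ6→G] = [F, F]
r5 m[φ6→P] = [F, T]
r5 m[φ7→R] = [F, F]
r5 m[φ7→P] = [F, F]
r5 m[φ8→B] = [F, F]
r5 m[φ8→P] = [F, F]
r5 m[φ9→K] = [F, F]
r5 m[φ9→R] = [F, F]
r5 m[φ10→K] = [F, F]
r5 m[φ10→M] = [F, F]
r5 m[φ11→R] = [F, F]
r5 m[φ11→B] = [F, F]
r5 m[A→φ0] = [F, T]
r5 m[A→φ1] = [T, T]
r5 m[G→φ6] = [T, T]
r5 m[K→φ1] = [F, F]
r5 m[K→φ2] = [F, F]
r5 m[K→φ4] = [F, F]
r5 m[K→φ9] = [F, F]
r5 m[K→φ10] = [F, F]
r5 m[R→φ2] = [F, F]
r5 m[R→φ3] = [F, F]
r5 m[R→φ5] = [F, F]
r5 m[R→φ7] = [F, F]
r5 m[R→φ9] = [F, F]
r5 m[R→φ11] = [F, F]
r5 m[M→φ5] = [T, T]
r5 m[M→φ10] = [F, F]
r5 m[N→φ0] = [T, T]
r5 m[B→φ3] = [F, F]
r5 m[B→φ8] = [F, F]
r5 m[B→φ11] = [F, F]
r5 m[P→φ4] = [F, F]
r5 m[P→φ6] = [F, F]
r5 m[P→φ7] = [F, F]
r5 m[P→φ8] = [F, F]
no fixed point within 5 rounds

NOT CONVERGED within 5 rounds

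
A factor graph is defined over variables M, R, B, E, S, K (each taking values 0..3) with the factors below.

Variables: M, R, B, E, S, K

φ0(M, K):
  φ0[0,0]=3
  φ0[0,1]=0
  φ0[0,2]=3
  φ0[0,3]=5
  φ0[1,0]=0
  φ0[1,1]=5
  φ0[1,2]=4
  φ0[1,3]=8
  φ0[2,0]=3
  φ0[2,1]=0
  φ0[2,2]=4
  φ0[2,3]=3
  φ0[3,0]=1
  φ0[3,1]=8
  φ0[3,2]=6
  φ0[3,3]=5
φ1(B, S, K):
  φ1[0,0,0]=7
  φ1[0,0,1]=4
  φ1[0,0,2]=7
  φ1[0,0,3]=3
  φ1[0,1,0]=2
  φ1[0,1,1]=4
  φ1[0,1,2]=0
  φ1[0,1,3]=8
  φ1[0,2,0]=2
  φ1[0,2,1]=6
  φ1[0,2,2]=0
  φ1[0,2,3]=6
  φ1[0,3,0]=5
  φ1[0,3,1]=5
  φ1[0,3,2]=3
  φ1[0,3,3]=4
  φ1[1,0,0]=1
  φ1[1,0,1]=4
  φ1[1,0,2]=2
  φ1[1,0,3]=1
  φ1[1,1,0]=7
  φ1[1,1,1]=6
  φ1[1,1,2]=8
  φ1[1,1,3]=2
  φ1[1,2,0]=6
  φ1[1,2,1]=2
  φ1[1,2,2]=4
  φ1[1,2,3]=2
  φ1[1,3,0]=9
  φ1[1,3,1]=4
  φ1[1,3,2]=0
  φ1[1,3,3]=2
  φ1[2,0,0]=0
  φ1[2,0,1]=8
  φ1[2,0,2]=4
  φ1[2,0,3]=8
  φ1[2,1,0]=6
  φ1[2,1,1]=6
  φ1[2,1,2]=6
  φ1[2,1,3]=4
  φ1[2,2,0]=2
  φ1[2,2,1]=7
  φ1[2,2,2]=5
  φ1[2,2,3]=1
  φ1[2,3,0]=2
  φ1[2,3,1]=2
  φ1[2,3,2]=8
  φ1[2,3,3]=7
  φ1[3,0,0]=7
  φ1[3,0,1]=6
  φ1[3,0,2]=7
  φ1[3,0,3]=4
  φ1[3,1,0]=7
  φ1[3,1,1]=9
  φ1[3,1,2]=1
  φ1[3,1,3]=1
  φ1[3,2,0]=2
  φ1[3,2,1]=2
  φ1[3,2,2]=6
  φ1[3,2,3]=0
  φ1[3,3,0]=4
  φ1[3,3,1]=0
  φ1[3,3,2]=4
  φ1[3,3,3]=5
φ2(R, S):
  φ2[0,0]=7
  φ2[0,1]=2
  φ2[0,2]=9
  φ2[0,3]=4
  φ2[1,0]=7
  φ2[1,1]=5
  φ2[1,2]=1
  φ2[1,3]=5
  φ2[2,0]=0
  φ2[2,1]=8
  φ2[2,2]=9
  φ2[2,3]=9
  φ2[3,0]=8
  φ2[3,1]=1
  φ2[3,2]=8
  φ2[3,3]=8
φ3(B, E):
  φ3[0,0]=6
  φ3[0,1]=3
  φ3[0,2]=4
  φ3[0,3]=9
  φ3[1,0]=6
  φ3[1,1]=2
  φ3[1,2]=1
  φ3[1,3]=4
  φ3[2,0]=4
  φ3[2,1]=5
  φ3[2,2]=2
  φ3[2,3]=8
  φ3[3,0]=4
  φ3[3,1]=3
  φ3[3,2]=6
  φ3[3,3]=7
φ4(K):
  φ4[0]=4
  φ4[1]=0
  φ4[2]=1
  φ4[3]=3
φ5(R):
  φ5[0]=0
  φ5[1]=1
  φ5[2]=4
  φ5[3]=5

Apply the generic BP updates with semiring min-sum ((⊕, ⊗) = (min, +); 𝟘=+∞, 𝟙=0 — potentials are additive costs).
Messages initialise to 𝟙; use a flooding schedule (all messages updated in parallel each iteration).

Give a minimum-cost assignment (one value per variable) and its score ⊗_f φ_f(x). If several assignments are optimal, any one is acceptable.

init: all messages = 𝟙 over 4 values
r1 m[φ0→M] = [0, 0, 0, 1]
r1 m[φ0→K] = [0, 0, 3, 3]
r1 m[φ1→B] = [0, 0, 0, 0]
r1 m[φ1→S] = [0, 0, 0, 0]
r1 m[φ1→K] = [0, 0, 0, 0]
r1 m[φ2→R] = [2, 1, 0, 1]
r1 m[φ2→S] = [0, 1, 1, 4]
r1 m[φ3→B] = [3, 1, 2, 3]
r1 m[φ3→E] = [4, 2, 1, 4]
r1 m[φ4→K] = [4, 0, 1, 3]
r1 m[φ5→R] = [0, 1, 4, 5]
r1 m[M→φ0] = [0, 0, 0, 0]
r1 m[R→φ2] = [0, 0, 0, 0]
r1 m[R→φ5] = [0, 0, 0, 0]
r1 m[B→φ1] = [0, 0, 0, 0]
r1 m[B→φ3] = [0, 0, 0, 0]
r1 m[E→φ3] = [0, 0, 0, 0]
r1 m[S→φ1] = [0, 0, 0, 0]
r1 m[S→φ2] = [0, 0, 0, 0]
r1 m[K→φ0] = [0, 0, 0, 0]
r1 m[K→φ1] = [0, 0, 0, 0]
r1 m[K→φ4] = [0, 0, 0, 0]
r2 m[φ0→M] = [0, 0, 0, 1]
r2 m[φ0→K] = [0, 0, 3, 3]
r2 m[φ1→B] = [0, 0, 0, 0]
r2 m[φ1→S] = [0, 0, 0, 0]
r2 m[φ1→K] = [0, 0, 0, 0]
r2 m[φ2→R] = [2, 1, 0, 1]
r2 m[φ2→S] = [0, 1, 1, 4]
r2 m[φ3→B] = [3, 1, 2, 3]
r2 m[φ3→E] = [4, 2, 1, 4]
r2 m[φ4→K] = [4, 0, 1, 3]
r2 m[φ5→R] = [0, 1, 4, 5]
r2 m[M→φ0] = [0, 0, 0, 0]
r2 m[R→φ2] = [0, 1, 4, 5]
r2 m[R→φ5] = [2, 1, 0, 1]
r2 m[B→φ1] = [3, 1, 2, 3]
r2 m[B→φ3] = [0, 0, 0, 0]
r2 m[E→φ3] = [0, 0, 0, 0]
r2 m[S→φ1] = [0, 1, 1, 4]
r2 m[S→φ2] = [0, 0, 0, 0]
r2 m[K→φ0] = [4, 0, 1, 3]
r2 m[K→φ1] = [4, 0, 4, 6]
r2 m[K→φ4] = [0, 0, 3, 3]
r3 m[φ0→M] = [0, 4, 0, 5]
r3 m[φ0→K] = [0, 0, 3, 3]
r3 m[φ1→B] = [4, 3, 4, 3]
r3 m[φ1→S] = [5, 7, 3, 3]
r3 m[φ1→K] = [2, 4, 3, 2]
r3 m[φ2→R] = [2, 1, 0, 1]
r3 m[φ2→S] = [4, 2, 2, 4]
r3 m[φ3→B] = [3, 1, 2, 3]
r3 m[φ3→E] = [4, 2, 1, 4]
r3 m[φ4→K] = [4, 0, 1, 3]
r3 m[φ5→R] = [0, 1, 4, 5]
r3 m[M→φ0] = [0, 0, 0, 0]
r3 m[R→φ2] = [0, 1, 4, 5]
r3 m[R→φ5] = [2, 1, 0, 1]
r3 m[B→φ1] = [3, 1, 2, 3]
r3 m[B→φ3] = [0, 0, 0, 0]
r3 m[E→φ3] = [0, 0, 0, 0]
r3 m[S→φ1] = [0, 1, 1, 4]
r3 m[S→φ2] = [0, 0, 0, 0]
r3 m[K→φ0] = [4, 0, 1, 3]
r3 m[K→φ1] = [4, 0, 4, 6]
r3 m[K→φ4] = [0, 0, 3, 3]
r4 m[φ0→M] = [0, 4, 0, 5]
r4 m[φ0→K] = [0, 0, 3, 3]
r4 m[φ1→B] = [4, 3, 4, 3]
r4 m[φ1→S] = [5, 7, 3, 3]
r4 m[φ1→K] = [2, 4, 3, 2]
r4 m[φ2→R] = [2, 1, 0, 1]
r4 m[φ2→S] = [4, 2, 2, 4]
r4 m[φ3→B] = [3, 1, 2, 3]
r4 m[φ3→E] = [4, 2, 1, 4]
r4 m[φ4→K] = [4, 0, 1, 3]
r4 m[φ5→R] = [0, 1, 4, 5]
r4 m[M→φ0] = [0, 0, 0, 0]
r4 m[R→φ2] = [0, 1, 4, 5]
r4 m[R→φ5] = [2, 1, 0, 1]
r4 m[B→φ1] = [3, 1, 2, 3]
r4 m[B→φ3] = [4, 3, 4, 3]
r4 m[E→φ3] = [0, 0, 0, 0]
r4 m[S→φ1] = [4, 2, 2, 4]
r4 m[S→φ2] = [5, 7, 3, 3]
r4 m[K→φ0] = [6, 4, 4, 5]
r4 m[K→φ1] = [4, 0, 4, 6]
r4 m[K→φ4] = [2, 4, 6, 5]
r5 m[φ0→M] = [4, 6, 4, 7]
r5 m[φ0→K] = [0, 0, 3, 3]
r5 m[φ1→B] = [6, 4, 6, 4]
r5 m[φ1→S] = [5, 7, 3, 3]
r5 m[φ1→K] = [6, 5, 5, 5]
r5 m[φ2→R] = [7, 4, 5, 8]
r5 m[φ2→S] = [4, 2, 2, 4]
r5 m[φ3→B] = [3, 1, 2, 3]
r5 m[φ3→E] = [7, 5, 4, 7]
r5 m[φ4→K] = [4, 0, 1, 3]
r5 m[φ5→R] = [0, 1, 4, 5]
r5 m[M→φ0] = [0, 0, 0, 0]
r5 m[R→φ2] = [0, 1, 4, 5]
r5 m[R→φ5] = [2, 1, 0, 1]
r5 m[B→φ1] = [3, 1, 2, 3]
r5 m[B→φ3] = [4, 3, 4, 3]
r5 m[E→φ3] = [0, 0, 0, 0]
r5 m[S→φ1] = [4, 2, 2, 4]
r5 m[S→φ2] = [5, 7, 3, 3]
r5 m[K→φ0] = [6, 4, 4, 5]
r5 m[K→φ1] = [4, 0, 4, 6]
r5 m[K→φ4] = [2, 4, 6, 5]
r6 m[φ0→M] = [4, 6, 4, 7]
r6 m[φ0→K] = [0, 0, 3, 3]
r6 m[φ1→B] = [6, 4, 6, 4]
r6 m[φ1→S] = [5, 7, 3, 3]
r6 m[φ1→K] = [6, 5, 5, 5]
r6 m[φ2→R] = [7, 4, 5, 8]
r6 m[φ2→S] = [4, 2, 2, 4]
r6 m[φ3→B] = [3, 1, 2, 3]
r6 m[φ3→E] = [7, 5, 4, 7]
r6 m[φ4→K] = [4, 0, 1, 3]
r6 m[φ5→R] = [0, 1, 4, 5]
r6 m[M→φ0] = [0, 0, 0, 0]
r6 m[R→φ2] = [0, 1, 4, 5]
r6 m[R→φ5] = [7, 4, 5, 8]
r6 m[B→φ1] = [3, 1, 2, 3]
r6 m[B→φ3] = [6, 4, 6, 4]
r6 m[E→φ3] = [0, 0, 0, 0]
r6 m[S→φ1] = [4, 2, 2, 4]
r6 m[S→φ2] = [5, 7, 3, 3]
r6 m[K→φ0] = [10, 5, 6, 8]
r6 m[K→φ1] = [4, 0, 4, 6]
r6 m[K→φ4] = [6, 5, 8, 8]
r7 m[φ0→M] = [5, 10, 5, 11]
r7 m[φ0→K] = [0, 0, 3, 3]
r7 m[φ1→B] = [6, 4, 6, 4]
r7 m[φ1→S] = [5, 7, 3, 3]
r7 m[φ1→K] = [6, 5, 5, 5]
r7 m[φ2→R] = [7, 4, 5, 8]
r7 m[φ2→S] = [4, 2, 2, 4]
r7 m[φ3→B] = [3, 1, 2, 3]
r7 m[φ3→E] = [8, 6, 5, 8]
r7 m[φ4→K] = [4, 0, 1, 3]
r7 m[φ5→R] = [0, 1, 4, 5]
r7 m[M→φ0] = [0, 0, 0, 0]
r7 m[R→φ2] = [0, 1, 4, 5]
r7 m[R→φ5] = [7, 4, 5, 8]
r7 m[B→φ1] = [3, 1, 2, 3]
r7 m[B→φ3] = [6, 4, 6, 4]
r7 m[E→φ3] = [0, 0, 0, 0]
r7 m[S→φ1] = [4, 2, 2, 4]
r7 m[S→φ2] = [5, 7, 3, 3]
r7 m[K→φ0] = [10, 5, 6, 8]
r7 m[K→φ1] = [4, 0, 4, 6]
r7 m[K→φ4] = [6, 5, 8, 8]
r8 m[φ0→M] = [5, 10, 5, 11]
r8 m[φ0→K] = [0, 0, 3, 3]
r8 m[φ1→B] = [6, 4, 6, 4]
r8 m[φ1→S] = [5, 7, 3, 3]
r8 m[φ1→K] = [6, 5, 5, 5]
r8 m[φ2→R] = [7, 4, 5, 8]
r8 m[φ2→S] = [4, 2, 2, 4]
r8 m[φ3→B] = [3, 1, 2, 3]
r8 m[φ3→E] = [8, 6, 5, 8]
r8 m[φ4→K] = [4, 0, 1, 3]
r8 m[φ5→R] = [0, 1, 4, 5]
r8 m[M→φ0] = [0, 0, 0, 0]
r8 m[R→φ2] = [0, 1, 4, 5]
r8 m[R→φ5] = [7, 4, 5, 8]
r8 m[B→φ1] = [3, 1, 2, 3]
r8 m[B→φ3] = [6, 4, 6, 4]
r8 m[E→φ3] = [0, 0, 0, 0]
r8 m[S→φ1] = [4, 2, 2, 4]
r8 m[S→φ2] = [5, 7, 3, 3]
r8 m[K→φ0] = [10, 5, 6, 8]
r8 m[K→φ1] = [4, 0, 4, 6]
r8 m[K→φ4] = [6, 5, 8, 8]
fixed point reached at round 8
traceback from M: (M=0, R=1, B=1, E=2, S=2, K=1), score=5

assignment: (M=0, R=1, B=1, E=2, S=2, K=1); score = 5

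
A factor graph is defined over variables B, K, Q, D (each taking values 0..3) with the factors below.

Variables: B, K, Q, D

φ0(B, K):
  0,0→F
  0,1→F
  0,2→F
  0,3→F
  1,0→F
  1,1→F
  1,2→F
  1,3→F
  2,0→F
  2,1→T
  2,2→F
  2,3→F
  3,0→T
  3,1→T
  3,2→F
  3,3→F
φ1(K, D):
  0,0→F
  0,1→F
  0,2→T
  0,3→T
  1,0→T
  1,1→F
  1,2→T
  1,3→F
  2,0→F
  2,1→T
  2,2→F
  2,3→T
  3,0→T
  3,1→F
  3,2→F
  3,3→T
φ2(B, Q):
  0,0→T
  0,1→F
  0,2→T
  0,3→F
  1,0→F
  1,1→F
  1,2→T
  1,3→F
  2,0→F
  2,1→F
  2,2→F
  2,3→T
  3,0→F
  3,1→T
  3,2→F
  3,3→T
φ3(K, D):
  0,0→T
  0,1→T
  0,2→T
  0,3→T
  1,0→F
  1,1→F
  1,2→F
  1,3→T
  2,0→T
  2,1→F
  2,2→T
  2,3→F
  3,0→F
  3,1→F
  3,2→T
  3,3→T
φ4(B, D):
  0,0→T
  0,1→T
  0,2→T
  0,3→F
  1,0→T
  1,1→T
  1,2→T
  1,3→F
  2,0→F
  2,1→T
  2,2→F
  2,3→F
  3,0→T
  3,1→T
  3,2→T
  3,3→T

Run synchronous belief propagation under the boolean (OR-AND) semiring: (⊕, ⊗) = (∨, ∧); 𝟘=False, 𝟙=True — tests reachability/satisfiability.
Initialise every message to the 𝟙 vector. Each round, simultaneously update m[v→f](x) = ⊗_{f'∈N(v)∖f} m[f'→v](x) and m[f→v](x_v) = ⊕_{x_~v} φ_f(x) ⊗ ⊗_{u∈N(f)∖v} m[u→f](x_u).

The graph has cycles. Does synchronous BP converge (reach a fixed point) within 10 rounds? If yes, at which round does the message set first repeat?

CONVERGED at round 7

init: all messages = 𝟙 over 4 values
r1 m[φ0→B] = [F, F, T, T]
r1 m[φ0→K] = [T, T, F, F]
r1 m[φ1→K] = [T, T, T, T]
r1 m[φ1→D] = [T, T, T, T]
r1 m[φ2→B] = [T, T, T, T]
r1 m[φ2→Q] = [T, T, T, T]
r1 m[φ3→K] = [T, T, T, T]
r1 m[φ3→D] = [T, T, T, T]
r1 m[φ4→B] = [T, T, T, T]
r1 m[φ4→D] = [T, T, T, T]
r1 m[B→φ0] = [T, T, T, T]
r1 m[B→φ2] = [T, T, T, T]
r1 m[B→φ4] = [T, T, T, T]
r1 m[K→φ0] = [T, T, T, T]
r1 m[K→φ1] = [T, T, T, T]
r1 m[K→φ3] = [T, T, T, T]
r1 m[Q→φ2] = [T, T, T, T]
r1 m[D→φ1] = [T, T, T, T]
r1 m[D→φ3] = [T, T, T, T]
r1 m[D→φ4] = [T, T, T, T]
r2 m[φ0→B] = [F, F, T, T]
r2 m[φ0→K] = [T, T, F, F]
r2 m[φ1→K] = [T, T, T, T]
r2 m[φ1→D] = [T, T, T, T]
r2 m[φ2→B] = [T, T, T, T]
r2 m[φ2→Q] = [T, T, T, T]
r2 m[φ3→K] = [T, T, T, T]
r2 m[φ3→D] = [T, T, T, T]
r2 m[φ4→B] = [T, T, T, T]
r2 m[φ4→D] = [T, T, T, T]
r2 m[B→φ0] = [T, T, T, T]
r2 m[B→φ2] = [F, F, T, T]
r2 m[B→φ4] = [F, F, T, T]
r2 m[K→φ0] = [T, T, T, T]
r2 m[K→φ1] = [T, T, F, F]
r2 m[K→φ3] = [T, T, F, F]
r2 m[Q→φ2] = [T, T, T, T]
r2 m[D→φ1] = [T, T, T, T]
r2 m[D→φ3] = [T, T, T, T]
r2 m[D→φ4] = [T, T, T, T]
r3 m[φ0→B] = [F, F, T, T]
r3 m[φ0→K] = [T, T, F, F]
r3 m[φ1→K] = [T, T, T, T]
r3 m[φ1→D] = [T, F, T, T]
r3 m[φ2→B] = [T, T, T, T]
r3 m[φ2→Q] = [F, T, F, T]
r3 m[φ3→K] = [T, T, T, T]
r3 m[φ3→D] = [T, T, T, T]
r3 m[φ4→B] = [T, T, T, T]
r3 m[φ4→D] = [T, T, T, T]
r3 m[B→φ0] = [T, T, T, T]
r3 m[B→φ2] = [F, F, T, T]
r3 m[B→φ4] = [F, F, T, T]
r3 m[K→φ0] = [T, T, T, T]
r3 m[K→φ1] = [T, T, F, F]
r3 m[K→φ3] = [T, T, F, F]
r3 m[Q→φ2] = [T, T, T, T]
r3 m[D→φ1] = [T, T, T, T]
r3 m[D→φ3] = [T, T, T, T]
r3 m[D→φ4] = [T, T, T, T]
r4 m[φ0→B] = [F, F, T, T]
r4 m[φ0→K] = [T, T, F, F]
r4 m[φ1→K] = [T, T, T, T]
r4 m[φ1→D] = [T, F, T, T]
r4 m[φ2→B] = [T, T, T, T]
r4 m[φ2→Q] = [F, T, F, T]
r4 m[φ3→K] = [T, T, T, T]
r4 m[φ3→D] = [T, T, T, T]
r4 m[φ4→B] = [T, T, T, T]
r4 m[φ4→D] = [T, T, T, T]
r4 m[B→φ0] = [T, T, T, T]
r4 m[B→φ2] = [F, F, T, T]
r4 m[B→φ4] = [F, F, T, T]
r4 m[K→φ0] = [T, T, T, T]
r4 m[K→φ1] = [T, T, F, F]
r4 m[K→φ3] = [T, T, F, F]
r4 m[Q→φ2] = [T, T, T, T]
r4 m[D→φ1] = [T, T, T, T]
r4 m[D→φ3] = [T, F, T, T]
r4 m[D→φ4] = [T, F, T, T]
r5 m[φ0→B] = [F, F, T, T]
r5 m[φ0→K] = [T, T, F, F]
r5 m[φ1→K] = [T, T, T, T]
r5 m[φ1→D] = [T, F, T, T]
r5 m[φ2→B] = [T, T, T, T]
r5 m[φ2→Q] = [F, T, F, T]
r5 m[φ3→K] = [T, T, T, T]
r5 m[φ3→D] = [T, T, T, T]
r5 m[φ4→B] = [T, T, F, T]
r5 m[φ4→D] = [T, T, T, T]
r5 m[B→φ0] = [T, T, T, T]
r5 m[B→φ2] = [F, F, T, T]
r5 m[B→φ4] = [F, F, T, T]
r5 m[K→φ0] = [T, T, T, T]
r5 m[K→φ1] = [T, T, F, F]
r5 m[K→φ3] = [T, T, F, F]
r5 m[Q→φ2] = [T, T, T, T]
r5 m[D→φ1] = [T, T, T, T]
r5 m[D→φ3] = [T, F, T, T]
r5 m[D→φ4] = [T, F, T, T]
r6 m[φ0→B] = [F, F, T, T]
r6 m[φ0→K] = [T, T, F, F]
r6 m[φ1→K] = [T, T, T, T]
r6 m[φ1→D] = [T, F, T, T]
r6 m[φ2→B] = [T, T, T, T]
r6 m[φ2→Q] = [F, T, F, T]
r6 m[φ3→K] = [T, T, T, T]
r6 m[φ3→D] = [T, T, T, T]
r6 m[φ4→B] = [T, T, F, T]
r6 m[φ4→D] = [T, T, T, T]
r6 m[B→φ0] = [T, T, F, T]
r6 m[B→φ2] = [F, F, F, T]
r6 m[B→φ4] = [F, F, T, T]
r6 m[K→φ0] = [T, T, T, T]
r6 m[K→φ1] = [T, T, F, F]
r6 m[K→φ3] = [T, T, F, F]
r6 m[Q→φ2] = [T, T, T, T]
r6 m[D→φ1] = [T, T, T, T]
r6 m[D→φ3] = [T, F, T, T]
r6 m[D→φ4] = [T, F, T, T]
r7 m[φ0→B] = [F, F, T, T]
r7 m[φ0→K] = [T, T, F, F]
r7 m[φ1→K] = [T, T, T, T]
r7 m[φ1→D] = [T, F, T, T]
r7 m[φ2→B] = [T, T, T, T]
r7 m[φ2→Q] = [F, T, F, T]
r7 m[φ3→K] = [T, T, T, T]
r7 m[φ3→D] = [T, T, T, T]
r7 m[φ4→B] = [T, T, F, T]
r7 m[φ4→D] = [T, T, T, T]
r7 m[B→φ0] = [T, T, F, T]
r7 m[B→φ2] = [F, F, F, T]
r7 m[B→φ4] = [F, F, T, T]
r7 m[K→φ0] = [T, T, T, T]
r7 m[K→φ1] = [T, T, F, F]
r7 m[K→φ3] = [T, T, F, F]
r7 m[Q→φ2] = [T, T, T, T]
r7 m[D→φ1] = [T, T, T, T]
r7 m[D→φ3] = [T, F, T, T]
r7 m[D→φ4] = [T, F, T, T]
fixed point reached at round 7
messages reach a fixed point at round 7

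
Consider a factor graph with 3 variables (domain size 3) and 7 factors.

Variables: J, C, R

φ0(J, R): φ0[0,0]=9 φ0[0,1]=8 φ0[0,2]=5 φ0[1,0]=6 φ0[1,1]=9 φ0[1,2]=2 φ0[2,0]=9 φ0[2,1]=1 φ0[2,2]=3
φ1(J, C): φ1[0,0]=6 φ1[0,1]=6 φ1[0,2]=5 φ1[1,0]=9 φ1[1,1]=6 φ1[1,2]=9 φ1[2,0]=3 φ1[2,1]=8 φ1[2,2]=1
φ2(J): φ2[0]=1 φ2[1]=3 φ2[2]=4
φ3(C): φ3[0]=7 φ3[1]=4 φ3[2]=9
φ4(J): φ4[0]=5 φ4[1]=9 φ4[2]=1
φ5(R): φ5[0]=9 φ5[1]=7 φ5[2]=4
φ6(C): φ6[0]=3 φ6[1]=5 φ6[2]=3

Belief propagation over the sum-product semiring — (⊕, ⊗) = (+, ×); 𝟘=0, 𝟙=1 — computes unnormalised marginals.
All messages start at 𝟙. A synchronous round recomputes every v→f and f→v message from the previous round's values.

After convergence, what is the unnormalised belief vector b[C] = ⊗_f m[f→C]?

init: all messages = 𝟙 over 3 values
r1 m[φ0→J] = [22, 17, 13]
r1 m[φ0→R] = [24, 18, 10]
r1 m[φ1→J] = [17, 24, 12]
r1 m[φ1→C] = [18, 20, 15]
r1 m[φ2→J] = [1, 3, 4]
r1 m[φ3→C] = [7, 4, 9]
r1 m[φ4→J] = [5, 9, 1]
r1 m[φ5→R] = [9, 7, 4]
r1 m[φ6→C] = [3, 5, 3]
r1 m[J→φ0] = [1, 1, 1]
r1 m[J→φ1] = [1, 1, 1]
r1 m[J→φ2] = [1, 1, 1]
r1 m[J→φ4] = [1, 1, 1]
r1 m[C→φ1] = [1, 1, 1]
r1 m[C→φ3] = [1, 1, 1]
r1 m[C→φ6] = [1, 1, 1]
r1 m[R→φ0] = [1, 1, 1]
r1 m[R→φ5] = [1, 1, 1]
r2 m[φ0→J] = [22, 17, 13]
r2 m[φ0→R] = [24, 18, 10]
r2 m[φ1→J] = [17, 24, 12]
r2 m[φ1→C] = [18, 20, 15]
r2 m[φ2→J] = [1, 3, 4]
r2 m[φ3→C] = [7, 4, 9]
r2 m[φ4→J] = [5, 9, 1]
r2 m[φ5→R] = [9, 7, 4]
r2 m[φ6→C] = [3, 5, 3]
r2 m[J→φ0] = [85, 648, 48]
r2 m[J→φ1] = [110, 459, 52]
r2 m[J→φ2] = [1870, 3672, 156]
r2 m[J→φ4] = [374, 1224, 624]
r2 m[C→φ1] = [21, 20, 27]
r2 m[C→φ3] = [54, 100, 45]
r2 m[C→φ6] = [126, 80, 135]
r2 m[R→φ0] = [9, 7, 4]
r2 m[R→φ5] = [24, 18, 10]
r3 m[φ0→J] = [157, 125, 100]
r3 m[φ0→R] = [5085, 6560, 1865]
r3 m[φ1→J] = [381, 552, 250]
r3 m[φ1→C] = [4947, 3830, 4733]
r3 m[φ2→J] = [1, 3, 4]
r3 m[φ3→C] = [7, 4, 9]
r3 m[φ4→J] = [5, 9, 1]
r3 m[φ5→R] = [9, 7, 4]
r3 m[φ6→C] = [3, 5, 3]
r3 m[J→φ0] = [85, 648, 48]
r3 m[J→φ1] = [110, 459, 52]
r3 m[J→φ2] = [1870, 3672, 156]
r3 m[J→φ4] = [374, 1224, 624]
r3 m[C→φ1] = [21, 20, 27]
r3 m[C→φ3] = [54, 100, 45]
r3 m[C→φ6] = [126, 80, 135]
r3 m[R→φ0] = [9, 7, 4]
r3 m[R→φ5] = [24, 18, 10]
r4 m[φ0→J] = [157, 125, 100]
r4 m[φ0→R] = [5085, 6560, 1865]
r4 m[φ1→J] = [381, 552, 250]
r4 m[φ1→C] = [4947, 3830, 4733]
r4 m[φ2→J] = [1, 3, 4]
r4 m[φ3→C] = [7, 4, 9]
r4 m[φ4→J] = [5, 9, 1]
r4 m[φ5→R] = [9, 7, 4]
r4 m[φ6→C] = [3, 5, 3]
r4 m[J→φ0] = [1905, 14904, 1000]
r4 m[J→φ1] = [785, 3375, 400]
r4 m[J→φ2] = [299085, 621000, 25000]
r4 m[J→φ4] = [59817, 207000, 100000]
r4 m[C→φ1] = [21, 20, 27]
r4 m[C→φ3] = [14841, 19150, 14199]
r4 m[C→φ6] = [34629, 15320, 42597]
r4 m[R→φ0] = [9, 7, 4]
r4 m[R→φ5] = [5085, 6560, 1865]
r5 m[φ0→J] = [157, 125, 100]
r5 m[φ0→R] = [115569, 150376, 42333]
r5 m[φ1→J] = [381, 552, 250]
r5 m[φ1→C] = [36285, 28160, 34700]
r5 m[φ2→J] = [1, 3, 4]
r5 m[φ3→C] = [7, 4, 9]
r5 m[φ4→J] = [5, 9, 1]
r5 m[φ5→R] = [9, 7, 4]
r5 m[φ6→C] = [3, 5, 3]
r5 m[J→φ0] = [1905, 14904, 1000]
r5 m[J→φ1] = [785, 3375, 400]
r5 m[J→φ2] = [299085, 621000, 25000]
r5 m[J→φ4] = [59817, 207000, 100000]
r5 m[C→φ1] = [21, 20, 27]
r5 m[C→φ3] = [14841, 19150, 14199]
r5 m[C→φ6] = [34629, 15320, 42597]
r5 m[R→φ0] = [9, 7, 4]
r5 m[R→φ5] = [5085, 6560, 1865]
r6 m[φ0→J] = [157, 125, 100]
r6 m[φ0→R] = [115569, 150376, 42333]
r6 m[φ1→J] = [381, 552, 250]
r6 m[φ1→C] = [36285, 28160, 34700]
r6 m[φ2→J] = [1, 3, 4]
r6 m[φ3→C] = [7, 4, 9]
r6 m[φ4→J] = [5, 9, 1]
r6 m[φ5→R] = [9, 7, 4]
r6 m[φ6→C] = [3, 5, 3]
r6 m[J→φ0] = [1905, 14904, 1000]
r6 m[J→φ1] = [785, 3375, 400]
r6 m[J→φ2] = [299085, 621000, 25000]
r6 m[J→φ4] = [59817, 207000, 100000]
r6 m[C→φ1] = [21, 20, 27]
r6 m[C→φ3] = [108855, 140800, 104100]
r6 m[C→φ6] = [253995, 112640, 312300]
r6 m[R→φ0] = [9, 7, 4]
r6 m[R→φ5] = [115569, 150376, 42333]
r7 m[φ0→J] = [157, 125, 100]
r7 m[φ0→R] = [115569, 150376, 42333]
r7 m[φ1→J] = [381, 552, 250]
r7 m[φ1→C] = [36285, 28160, 34700]
r7 m[φ2→J] = [1, 3, 4]
r7 m[φ3→C] = [7, 4, 9]
r7 m[φ4→J] = [5, 9, 1]
r7 m[φ5→R] = [9, 7, 4]
r7 m[φ6→C] = [3, 5, 3]
r7 m[J→φ0] = [1905, 14904, 1000]
r7 m[J→φ1] = [785, 3375, 400]
r7 m[J→φ2] = [299085, 621000, 25000]
r7 m[J→φ4] = [59817, 207000, 100000]
r7 m[C→φ1] = [21, 20, 27]
r7 m[C→φ3] = [108855, 140800, 104100]
r7 m[C→φ6] = [253995, 112640, 312300]
r7 m[R→φ0] = [9, 7, 4]
r7 m[R→φ5] = [115569, 150376, 42333]
fixed point reached at round 7
b[C] = ⊗ incoming = [761985, 563200, 936900]

b[C] = [761985, 563200, 936900]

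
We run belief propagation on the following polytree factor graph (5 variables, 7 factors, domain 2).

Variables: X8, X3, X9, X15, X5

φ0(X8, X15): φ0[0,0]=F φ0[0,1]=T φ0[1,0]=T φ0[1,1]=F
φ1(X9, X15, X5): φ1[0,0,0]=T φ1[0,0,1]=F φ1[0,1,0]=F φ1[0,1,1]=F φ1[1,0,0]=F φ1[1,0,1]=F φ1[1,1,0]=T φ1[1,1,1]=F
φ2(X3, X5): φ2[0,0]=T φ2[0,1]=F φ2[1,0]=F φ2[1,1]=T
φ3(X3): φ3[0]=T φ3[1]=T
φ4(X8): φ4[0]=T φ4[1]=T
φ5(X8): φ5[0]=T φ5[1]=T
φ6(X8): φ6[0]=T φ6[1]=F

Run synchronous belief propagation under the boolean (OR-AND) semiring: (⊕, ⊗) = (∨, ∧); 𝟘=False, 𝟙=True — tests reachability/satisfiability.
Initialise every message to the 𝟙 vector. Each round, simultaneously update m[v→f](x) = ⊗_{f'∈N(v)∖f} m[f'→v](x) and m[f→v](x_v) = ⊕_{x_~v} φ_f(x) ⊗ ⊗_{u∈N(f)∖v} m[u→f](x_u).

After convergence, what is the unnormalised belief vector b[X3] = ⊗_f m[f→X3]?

b[X3] = [T, F]

init: all messages = 𝟙 over 2 values
r1 m[φ0→X8] = [T, T]
r1 m[φ0→X15] = [T, T]
r1 m[φ1→X9] = [T, T]
r1 m[φ1→X15] = [T, T]
r1 m[φ1→X5] = [T, F]
r1 m[φ2→X3] = [T, T]
r1 m[φ2→X5] = [T, T]
r1 m[φ3→X3] = [T, T]
r1 m[φ4→X8] = [T, T]
r1 m[φ5→X8] = [T, T]
r1 m[φ6→X8] = [T, F]
r1 m[X8→φ0] = [T, T]
r1 m[X8→φ4] = [T, T]
r1 m[X8→φ5] = [T, T]
r1 m[X8→φ6] = [T, T]
r1 m[X3→φ2] = [T, T]
r1 m[X3→φ3] = [T, T]
r1 m[X9→φ1] = [T, T]
r1 m[X15→φ0] = [T, T]
r1 m[X15→φ1] = [T, T]
r1 m[X5→φ1] = [T, T]
r1 m[X5→φ2] = [T, T]
r2 m[φ0→X8] = [T, T]
r2 m[φ0→X15] = [T, T]
r2 m[φ1→X9] = [T, T]
r2 m[φ1→X15] = [T, T]
r2 m[φ1→X5] = [T, F]
r2 m[φ2→X3] = [T, T]
r2 m[φ2→X5] = [T, T]
r2 m[φ3→X3] = [T, T]
r2 m[φ4→X8] = [T, T]
r2 m[φ5→X8] = [T, T]
r2 m[φ6→X8] = [T, F]
r2 m[X8→φ0] = [T, F]
r2 m[X8→φ4] = [T, F]
r2 m[X8→φ5] = [T, F]
r2 m[X8→φ6] = [T, T]
r2 m[X3→φ2] = [T, T]
r2 m[X3→φ3] = [T, T]
r2 m[X9→φ1] = [T, T]
r2 m[X15→φ0] = [T, T]
r2 m[X15→φ1] = [T, T]
r2 m[X5→φ1] = [T, T]
r2 m[X5→φ2] = [T, F]
r3 m[φ0→X8] = [T, T]
r3 m[φ0→X15] = [F, T]
r3 m[φ1→X9] = [T, T]
r3 m[φ1→X15] = [T, T]
r3 m[φ1→X5] = [T, F]
r3 m[φ2→X3] = [T, F]
r3 m[φ2→X5] = [T, T]
r3 m[φ3→X3] = [T, T]
r3 m[φ4→X8] = [T, T]
r3 m[φ5→X8] = [T, T]
r3 m[φ6→X8] = [T, F]
r3 m[X8→φ0] = [T, F]
r3 m[X8→φ4] = [T, F]
r3 m[X8→φ5] = [T, F]
r3 m[X8→φ6] = [T, T]
r3 m[X3→φ2] = [T, T]
r3 m[X3→φ3] = [T, T]
r3 m[X9→φ1] = [T, T]
r3 m[X15→φ0] = [T, T]
r3 m[X15→φ1] = [T, T]
r3 m[X5→φ1] = [T, T]
r3 m[X5→φ2] = [T, F]
r4 m[φ0→X8] = [T, T]
r4 m[φ0→X15] = [F, T]
r4 m[φ1→X9] = [T, T]
r4 m[φ1→X15] = [T, T]
r4 m[φ1→X5] = [T, F]
r4 m[φ2→X3] = [T, F]
r4 m[φ2→X5] = [T, T]
r4 m[φ3→X3] = [T, T]
r4 m[φ4→X8] = [T, T]
r4 m[φ5→X8] = [T, T]
r4 m[φ6→X8] = [T, F]
r4 m[X8→φ0] = [T, F]
r4 m[X8→φ4] = [T, F]
r4 m[X8→φ5] = [T, F]
r4 m[X8→φ6] = [T, T]
r4 m[X3→φ2] = [T, T]
r4 m[X3→φ3] = [T, F]
r4 m[X9→φ1] = [T, T]
r4 m[X15→φ0] = [T, T]
r4 m[X15→φ1] = [F, T]
r4 m[X5→φ1] = [T, T]
r4 m[X5→φ2] = [T, F]
r5 m[φ0→X8] = [T, T]
r5 m[φ0→X15] = [F, T]
r5 m[φ1→X9] = [F, T]
r5 m[φ1→X15] = [T, T]
r5 m[φ1→X5] = [T, F]
r5 m[φ2→X3] = [T, F]
r5 m[φ2→X5] = [T, T]
r5 m[φ3→X3] = [T, T]
r5 m[φ4→X8] = [T, T]
r5 m[φ5→X8] = [T, T]
r5 m[φ6→X8] = [T, F]
r5 m[X8→φ0] = [T, F]
r5 m[X8→φ4] = [T, F]
r5 m[X8→φ5] = [T, F]
r5 m[X8→φ6] = [T, T]
r5 m[X3→φ2] = [T, T]
r5 m[X3→φ3] = [T, F]
r5 m[X9→φ1] = [T, T]
r5 m[X15→φ0] = [T, T]
r5 m[X15→φ1] = [F, T]
r5 m[X5→φ1] = [T, T]
r5 m[X5→φ2] = [T, F]
r6 m[φ0→X8] = [T, T]
r6 m[φ0→X15] = [F, T]
r6 m[φ1→X9] = [F, T]
r6 m[φ1→X15] = [T, T]
r6 m[φ1→X5] = [T, F]
r6 m[φ2→X3] = [T, F]
r6 m[φ2→X5] = [T, T]
r6 m[φ3→X3] = [T, T]
r6 m[φ4→X8] = [T, T]
r6 m[φ5→X8] = [T, T]
r6 m[φ6→X8] = [T, F]
r6 m[X8→φ0] = [T, F]
r6 m[X8→φ4] = [T, F]
r6 m[X8→φ5] = [T, F]
r6 m[X8→φ6] = [T, T]
r6 m[X3→φ2] = [T, T]
r6 m[X3→φ3] = [T, F]
r6 m[X9→φ1] = [T, T]
r6 m[X15→φ0] = [T, T]
r6 m[X15→φ1] = [F, T]
r6 m[X5→φ1] = [T, T]
r6 m[X5→φ2] = [T, F]
fixed point reached at round 6
b[X3] = ⊗ incoming = [T, F]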